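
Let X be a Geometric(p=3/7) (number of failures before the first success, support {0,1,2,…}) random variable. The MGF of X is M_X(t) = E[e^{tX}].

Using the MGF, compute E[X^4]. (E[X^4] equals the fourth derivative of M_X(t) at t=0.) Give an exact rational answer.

E[X^4] = D^4[M](0) = 5060/27

M_X(t) = 3/(7*(1 - 4*e^(t)/7))
D^4[M](t) = (-768*e^(4*t) - 14784*e^(3*t) - 25872*e^(2*t) - 4116*e^(t))/(1024*e^(5*t) - 8960*e^(4*t) + 31360*e^(3*t) - 54880*e^(2*t) + 48020*e^(t) - 16807)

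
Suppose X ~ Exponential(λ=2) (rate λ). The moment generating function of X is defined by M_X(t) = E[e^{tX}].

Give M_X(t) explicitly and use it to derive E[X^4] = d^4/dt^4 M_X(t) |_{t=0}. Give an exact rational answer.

M_X(t) = 2/(2 - t)
M^(4)(t) = -48/(t^5 - 10*t^4 + 40*t^3 - 80*t^2 + 80*t - 32)

E[X^4] = M^(4)(0) = 3/2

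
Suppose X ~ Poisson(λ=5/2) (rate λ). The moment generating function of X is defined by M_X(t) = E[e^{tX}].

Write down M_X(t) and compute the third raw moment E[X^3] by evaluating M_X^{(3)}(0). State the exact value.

E[X^3] = d^3M/dt^3 |_{t=0} = 295/8

M_X(t) = e^(5*e^(t)/2 - 5/2)
dM/dt = 5*e^(-5/2)*e^(t)*e^(5*e^(t)/2)/2
d^2M/dt^2 = (25*e^(2*t)*e^(5*e^(t)/2) + 10*e^(t)*e^(5*e^(t)/2))*e^(-5/2)/4
d^3M/dt^3 = (125*e^(3*t)*e^(5*e^(t)/2) + 150*e^(2*t)*e^(5*e^(t)/2) + 20*e^(t)*e^(5*e^(t)/2))*e^(-5/2)/8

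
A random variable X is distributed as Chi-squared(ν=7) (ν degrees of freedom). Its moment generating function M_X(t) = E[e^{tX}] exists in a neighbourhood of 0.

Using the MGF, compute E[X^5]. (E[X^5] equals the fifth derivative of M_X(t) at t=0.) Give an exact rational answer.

M_X(t) = (1 - 2*t)^(-7/2)
dM/dt = 7/(16*t^4*√(1 - 2*t) - 32*t^3*√(1 - 2*t) + 24*t^2*√(1 - 2*t) - 8*t*√(1 - 2*t) + √(1 - 2*t))
d^2M/dt^2 = -63/(32*t^5*√(1 - 2*t) - 80*t^4*√(1 - 2*t) + 80*t^3*√(1 - 2*t) - 40*t^2*√(1 - 2*t) + 10*t*√(1 - 2*t) - √(1 - 2*t))
d^3M/dt^3 = 693/(64*t^6*√(1 - 2*t) - 192*t^5*√(1 - 2*t) + 240*t^4*√(1 - 2*t) - 160*t^3*√(1 - 2*t) + 60*t^2*√(1 - 2*t) - 12*t*√(1 - 2*t) + √(1 - 2*t))

E[X^5] = d^5M/dt^5 |_{t=0} = 135135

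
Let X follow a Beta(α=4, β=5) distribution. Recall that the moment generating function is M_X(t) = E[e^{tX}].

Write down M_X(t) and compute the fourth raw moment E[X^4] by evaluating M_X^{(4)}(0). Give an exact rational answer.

M_X(t) = ₁F₁(4; 9; t)
M′(t) = 4*₁F₁(5; 10; t)/9
M′′(t) = 2*₁F₁(6; 11; t)/9
M′′′(t) = 4*₁F₁(7; 12; t)/33
M′′′′(t) = 7*₁F₁(8; 13; t)/99

E[X^4] = M′′′′(0) = 7/99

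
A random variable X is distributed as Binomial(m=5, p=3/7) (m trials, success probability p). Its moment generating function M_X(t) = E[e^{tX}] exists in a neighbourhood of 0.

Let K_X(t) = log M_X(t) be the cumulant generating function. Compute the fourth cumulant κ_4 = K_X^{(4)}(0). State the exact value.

M_X(t) = (3*e^(t)/7 + 4/7)^5
K_X(t) = log M_X(t) = 5*log(3*e^(t)/7 + 4/7)
K′(t) = 15*e^(t)/(3*e^(t) + 4)
K′′(t) = 60*e^(t)/(9*e^(2*t) + 24*e^(t) + 16)
K′′′(t) = (-180*e^(2*t) + 240*e^(t))/(27*e^(3*t) + 108*e^(2*t) + 144*e^(t) + 64)
K′′′′(t) = (540*e^(3*t) - 2880*e^(2*t) + 960*e^(t))/(81*e^(4*t) + 432*e^(3*t) + 864*e^(2*t) + 768*e^(t) + 256)

κ_4 = K′′′′(0) = -1380/2401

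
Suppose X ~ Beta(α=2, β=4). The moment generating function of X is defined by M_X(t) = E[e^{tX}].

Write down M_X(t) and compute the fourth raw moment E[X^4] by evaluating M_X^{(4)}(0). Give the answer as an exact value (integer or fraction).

M_X(t) = ₁F₁(2; 6; t)
D^4[M](t) = 5*₁F₁(6; 10; t)/126

E[X^4] = D^4[M](0) = 5/126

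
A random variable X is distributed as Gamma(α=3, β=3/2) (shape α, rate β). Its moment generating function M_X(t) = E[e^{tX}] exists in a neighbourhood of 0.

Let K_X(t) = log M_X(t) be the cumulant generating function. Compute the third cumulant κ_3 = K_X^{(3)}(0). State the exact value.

M_X(t) = 27/(8*(3/2 - t)^3)
K_X(t) = log M_X(t) = -3*log(3/2 - t) - 3*log(2) + 3*log(3)
K^(3)(t) = -48/(8*t^3 - 36*t^2 + 54*t - 27)

κ_3 = K^(3)(0) = 16/9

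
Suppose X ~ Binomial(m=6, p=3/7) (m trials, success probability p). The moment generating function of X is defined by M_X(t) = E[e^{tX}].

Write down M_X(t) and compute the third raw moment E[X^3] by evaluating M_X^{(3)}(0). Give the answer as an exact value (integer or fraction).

M_X(t) = (3*e^(t)/7 + 4/7)^6
D^3[M](t) = 157464*e^(6*t)/117649 + 729000*e^(5*t)/117649 + 1244160*e^(4*t)/117649 + 933120*e^(3*t)/117649 + 276480*e^(2*t)/117649 + 18432*e^(t)/117649

E[X^3] = D^3[M](0) = 9792/343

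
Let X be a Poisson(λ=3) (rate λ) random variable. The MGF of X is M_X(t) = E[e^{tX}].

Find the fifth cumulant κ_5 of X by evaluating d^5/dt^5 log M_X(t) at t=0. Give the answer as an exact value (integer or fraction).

κ_5 = K′′′′′(0) = 3

M_X(t) = e^(3*e^(t) - 3)
K_X(t) = log M_X(t) = 3*e^(t) - 3
K′(t) = 3*e^(t)
K′′(t) = 3*e^(t)
K′′′(t) = 3*e^(t)
K′′′′(t) = 3*e^(t)
K′′′′′(t) = 3*e^(t)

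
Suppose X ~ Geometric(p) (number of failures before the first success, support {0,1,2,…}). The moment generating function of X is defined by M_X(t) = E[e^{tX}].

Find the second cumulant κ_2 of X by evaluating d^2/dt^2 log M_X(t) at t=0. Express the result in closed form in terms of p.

M_X(t) = p/(-(1 - p)*e^(t) + 1)
K_X(t) = log M_X(t) = log(p) - log(-(1 - p)*e^(t) + 1)
K^(2)(t) = (-p*e^(t) + e^(t))/(p^2*e^(2*t) - 2*p*e^(2*t) + 2*p*e^(t) + e^(2*t) - 2*e^(t) + 1)

κ_2 = K^(2)(0) = (1 - p)/p^2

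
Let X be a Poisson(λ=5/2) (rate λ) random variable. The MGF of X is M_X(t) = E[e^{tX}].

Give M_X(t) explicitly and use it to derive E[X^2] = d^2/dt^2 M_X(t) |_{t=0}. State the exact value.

E[X^2] = M′′(0) = 35/4

M_X(t) = e^(5*e^(t)/2 - 5/2)
M′(t) = 5*e^(-5/2)*e^(t)*e^(5*e^(t)/2)/2
M′′(t) = (25*e^(2*t)*e^(5*e^(t)/2) + 10*e^(t)*e^(5*e^(t)/2))*e^(-5/2)/4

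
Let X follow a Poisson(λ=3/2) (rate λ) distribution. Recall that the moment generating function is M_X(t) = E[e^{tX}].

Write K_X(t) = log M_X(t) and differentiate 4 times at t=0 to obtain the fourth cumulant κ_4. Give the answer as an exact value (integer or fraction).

M_X(t) = e^(3*e^(t)/2 - 3/2)
K_X(t) = log M_X(t) = 3*e^(t)/2 - 3/2
K′(t) = 3*e^(t)/2
K′′(t) = 3*e^(t)/2
K′′′(t) = 3*e^(t)/2
K′′′′(t) = 3*e^(t)/2

κ_4 = K′′′′(0) = 3/2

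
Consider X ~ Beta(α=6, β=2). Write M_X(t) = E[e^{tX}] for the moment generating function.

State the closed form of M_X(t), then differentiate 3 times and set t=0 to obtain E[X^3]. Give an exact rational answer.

E[X^3] = d^3M/dt^3 |_{t=0} = 7/15

M_X(t) = ₁F₁(6; 8; t)
dM/dt = 3*₁F₁(7; 9; t)/4
d^2M/dt^2 = 7*₁F₁(8; 10; t)/12
d^3M/dt^3 = 7*₁F₁(9; 11; t)/15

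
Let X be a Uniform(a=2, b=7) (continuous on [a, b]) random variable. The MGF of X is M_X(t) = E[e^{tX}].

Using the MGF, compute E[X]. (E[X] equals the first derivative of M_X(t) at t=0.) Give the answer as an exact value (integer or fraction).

E[X] = M′(0) = 9/2

M_X(t) = (e^(7*t) - e^(2*t))/(5*t)
M′(t) = (7*t*e^(7*t) - 2*t*e^(2*t) - e^(7*t) + e^(2*t))/(5*t^2)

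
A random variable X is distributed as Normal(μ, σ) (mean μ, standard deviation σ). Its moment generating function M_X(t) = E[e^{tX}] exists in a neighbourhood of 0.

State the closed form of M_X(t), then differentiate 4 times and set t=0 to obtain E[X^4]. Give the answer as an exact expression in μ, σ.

M_X(t) = e^(μ*t + σ^2*t^2/2)

E[X^4] = M^(4)(0) = μ^4 + 6*μ^2*σ^2 + 3*σ^4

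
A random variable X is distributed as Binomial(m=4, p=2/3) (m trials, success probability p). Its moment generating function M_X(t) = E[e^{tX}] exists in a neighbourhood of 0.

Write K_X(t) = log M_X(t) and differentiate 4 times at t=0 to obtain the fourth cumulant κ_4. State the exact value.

M_X(t) = (2*e^(t)/3 + 1/3)^4
K_X(t) = log M_X(t) = 4*log(2*e^(t)/3 + 1/3)
D^4[K](t) = (32*e^(3*t) - 64*e^(2*t) + 8*e^(t))/(16*e^(4*t) + 32*e^(3*t) + 24*e^(2*t) + 8*e^(t) + 1)

κ_4 = D^4[K](0) = -8/27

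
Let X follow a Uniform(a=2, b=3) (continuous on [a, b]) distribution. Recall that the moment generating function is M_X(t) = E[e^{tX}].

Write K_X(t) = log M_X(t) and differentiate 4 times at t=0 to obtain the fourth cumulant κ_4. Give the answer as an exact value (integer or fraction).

M_X(t) = (e^(3*t) - e^(2*t))/t
K_X(t) = log M_X(t) = -log(t) + log(e^(3*t) - e^(2*t))
K′(t) = (3*t*e^(t) - 2*t - e^(t) + 1)/(t*e^(t) - t)
K′′(t) = (-t^2*e^(t) + e^(2*t) - 2*e^(t) + 1)/(t^2*e^(2*t) - 2*t^2*e^(t) + t^2)
K′′′(t) = (t^3*e^(2*t) + t^3*e^(t) - 2*e^(3*t) + 6*e^(2*t) - 6*e^(t) + 2)/(t^3*e^(3*t) - 3*t^3*e^(2*t) + 3*t^3*e^(t) - t^3)

κ_4 = K′′′′(0) = -1/120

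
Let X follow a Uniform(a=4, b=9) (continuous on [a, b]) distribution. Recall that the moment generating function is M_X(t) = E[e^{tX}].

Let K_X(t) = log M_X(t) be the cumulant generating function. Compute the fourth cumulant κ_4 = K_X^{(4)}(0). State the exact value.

κ_4 = d^4K/dt^4 |_{t=0} = -125/24

M_X(t) = (e^(9*t) - e^(4*t))/(5*t)
K_X(t) = log M_X(t) = -log(t) + log(e^(9*t) - e^(4*t)) - log(5)
dK/dt = (9*t*e^(5*t) - 4*t - e^(5*t) + 1)/(t*e^(5*t) - t)
d^2K/dt^2 = (-25*t^2*e^(5*t) + e^(10*t) - 2*e^(5*t) + 1)/(t^2*e^(10*t) - 2*t^2*e^(5*t) + t^2)
d^3K/dt^3 = (125*t^3*e^(10*t) + 125*t^3*e^(5*t) - 2*e^(15*t) + 6*e^(10*t) - 6*e^(5*t) + 2)/(t^3*e^(15*t) - 3*t^3*e^(10*t) + 3*t^3*e^(5*t) - t^3)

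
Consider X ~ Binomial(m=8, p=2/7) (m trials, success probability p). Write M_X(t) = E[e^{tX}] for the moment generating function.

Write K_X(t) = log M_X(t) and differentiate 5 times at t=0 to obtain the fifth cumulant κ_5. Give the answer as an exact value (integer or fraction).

κ_5 = d^5K/dt^5 |_{t=0} = -17040/16807

M_X(t) = (2*e^(t)/7 + 5/7)^8
K_X(t) = log M_X(t) = 8*log(2*e^(t)/7 + 5/7)
dK/dt = 16*e^(t)/(2*e^(t) + 5)
d^2K/dt^2 = 80*e^(t)/(4*e^(2*t) + 20*e^(t) + 25)
d^3K/dt^3 = (-160*e^(2*t) + 400*e^(t))/(8*e^(3*t) + 60*e^(2*t) + 150*e^(t) + 125)
d^4K/dt^4 = (320*e^(3*t) - 3200*e^(2*t) + 2000*e^(t))/(16*e^(4*t) + 160*e^(3*t) + 600*e^(2*t) + 1000*e^(t) + 625)
d^5K/dt^5 = (-640*e^(4*t) + 17600*e^(3*t) - 44000*e^(2*t) + 10000*e^(t))/(32*e^(5*t) + 400*e^(4*t) + 2000*e^(3*t) + 5000*e^(2*t) + 6250*e^(t) + 3125)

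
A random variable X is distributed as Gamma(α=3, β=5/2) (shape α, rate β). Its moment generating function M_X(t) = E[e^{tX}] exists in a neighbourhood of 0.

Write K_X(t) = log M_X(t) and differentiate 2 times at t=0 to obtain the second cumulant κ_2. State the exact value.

κ_2 = K^(2)(0) = 12/25

M_X(t) = 125/(8*(5/2 - t)^3)
K_X(t) = log M_X(t) = -3*log(5/2 - t) - 3*log(2) + 3*log(5)
K^(2)(t) = 12/(4*t^2 - 20*t + 25)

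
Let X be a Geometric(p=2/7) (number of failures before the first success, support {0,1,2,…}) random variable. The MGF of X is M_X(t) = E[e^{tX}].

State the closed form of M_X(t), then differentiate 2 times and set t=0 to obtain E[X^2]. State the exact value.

E[X^2] = M′′(0) = 15

M_X(t) = 2/(7*(1 - 5*e^(t)/7))
M′(t) = 10*e^(t)/(25*e^(2*t) - 70*e^(t) + 49)
M′′(t) = (-50*e^(2*t) - 70*e^(t))/(125*e^(3*t) - 525*e^(2*t) + 735*e^(t) - 343)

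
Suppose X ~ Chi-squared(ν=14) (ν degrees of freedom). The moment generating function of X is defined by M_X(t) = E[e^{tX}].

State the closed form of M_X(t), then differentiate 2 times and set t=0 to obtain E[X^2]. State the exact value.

E[X^2] = D^2[M](0) = 224

M_X(t) = (1 - 2*t)^(-7)
D^2[M](t) = -224/(512*t^9 - 2304*t^8 + 4608*t^7 - 5376*t^6 + 4032*t^5 - 2016*t^4 + 672*t^3 - 144*t^2 + 18*t - 1)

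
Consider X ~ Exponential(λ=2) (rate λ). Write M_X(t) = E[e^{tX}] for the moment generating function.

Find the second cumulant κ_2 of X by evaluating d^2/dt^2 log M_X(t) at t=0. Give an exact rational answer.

M_X(t) = 2/(2 - t)
K_X(t) = log M_X(t) = -log(2 - t) + log(2)
K^(2)(t) = 1/(t^2 - 4*t + 4)

κ_2 = K^(2)(0) = 1/4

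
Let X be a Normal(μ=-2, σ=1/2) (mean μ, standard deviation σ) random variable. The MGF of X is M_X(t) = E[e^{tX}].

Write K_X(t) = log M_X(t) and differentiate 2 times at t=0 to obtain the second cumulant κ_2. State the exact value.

κ_2 = K′′(0) = 1/4

M_X(t) = e^(t^2/8 - 2*t)
K_X(t) = log M_X(t) = t^2/8 - 2*t
K′(t) = t/4 - 2
K′′(t) = 1/4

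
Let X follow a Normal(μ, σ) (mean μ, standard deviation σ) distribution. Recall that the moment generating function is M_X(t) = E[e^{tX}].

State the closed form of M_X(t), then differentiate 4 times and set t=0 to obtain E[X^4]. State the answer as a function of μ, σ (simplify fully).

E[X^4] = M′′′′(0) = μ^4 + 6*μ^2*σ^2 + 3*σ^4

M_X(t) = e^(μ*t + σ^2*t^2/2)
M′(t) = μ*e^(μ*t)*e^(σ^2*t^2/2) + σ^2*t*e^(μ*t)*e^(σ^2*t^2/2)
M′′(t) = μ^2*e^(μ*t)*e^(σ^2*t^2/2) + 2*μ*σ^2*t*e^(μ*t)*e^(σ^2*t^2/2) + σ^4*t^2*e^(μ*t)*e^(σ^2*t^2/2) + σ^2*e^(μ*t)*e^(σ^2*t^2/2)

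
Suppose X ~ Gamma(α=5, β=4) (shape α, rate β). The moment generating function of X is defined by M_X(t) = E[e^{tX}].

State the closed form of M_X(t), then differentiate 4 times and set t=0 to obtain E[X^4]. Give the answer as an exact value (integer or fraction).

M_X(t) = 1024/(4 - t)^5
M^(4)(t) = -1720320/(t^9 - 36*t^8 + 576*t^7 - 5376*t^6 + 32256*t^5 - 129024*t^4 + 344064*t^3 - 589824*t^2 + 589824*t - 262144)

E[X^4] = M^(4)(0) = 105/16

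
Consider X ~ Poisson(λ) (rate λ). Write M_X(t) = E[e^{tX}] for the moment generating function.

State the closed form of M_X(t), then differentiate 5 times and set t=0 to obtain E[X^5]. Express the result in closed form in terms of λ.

E[X^5] = M^(5)(0) = λ*(λ^4 + 10*λ^3 + 25*λ^2 + 15*λ + 1)

M_X(t) = e^(λ*(e^(t) - 1))
M^(5)(t) = (λ^5*e^(5*t)*e^(λ*e^(t)) + 10*λ^4*e^(4*t)*e^(λ*e^(t)) + 25*λ^3*e^(3*t)*e^(λ*e^(t)) + 15*λ^2*e^(2*t)*e^(λ*e^(t)) + λ*e^(t)*e^(λ*e^(t)))*e^(-λ)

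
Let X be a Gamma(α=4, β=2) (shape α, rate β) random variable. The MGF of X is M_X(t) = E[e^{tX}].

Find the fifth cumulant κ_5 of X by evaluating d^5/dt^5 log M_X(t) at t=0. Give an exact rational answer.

κ_5 = K^(5)(0) = 3

M_X(t) = 16/(2 - t)^4
K_X(t) = log M_X(t) = -4*log(2 - t) + 4*log(2)
K^(5)(t) = -96/(t^5 - 10*t^4 + 40*t^3 - 80*t^2 + 80*t - 32)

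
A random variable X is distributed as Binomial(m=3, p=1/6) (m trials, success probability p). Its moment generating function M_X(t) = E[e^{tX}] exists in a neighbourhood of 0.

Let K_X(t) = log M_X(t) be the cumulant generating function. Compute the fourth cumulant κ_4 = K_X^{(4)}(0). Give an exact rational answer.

κ_4 = K^(4)(0) = 5/72

M_X(t) = (e^(t)/6 + 5/6)^3
K_X(t) = log M_X(t) = 3*log(e^(t)/6 + 5/6)
K^(4)(t) = (15*e^(3*t) - 300*e^(2*t) + 375*e^(t))/(e^(4*t) + 20*e^(3*t) + 150*e^(2*t) + 500*e^(t) + 625)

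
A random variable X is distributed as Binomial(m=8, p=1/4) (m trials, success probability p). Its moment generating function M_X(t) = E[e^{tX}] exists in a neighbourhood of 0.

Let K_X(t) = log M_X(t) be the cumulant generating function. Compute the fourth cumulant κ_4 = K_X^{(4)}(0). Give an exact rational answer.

M_X(t) = (e^(t)/4 + 3/4)^8
K_X(t) = log M_X(t) = 8*log(e^(t)/4 + 3/4)
K′(t) = 8*e^(t)/(e^(t) + 3)
K′′(t) = 24*e^(t)/(e^(2*t) + 6*e^(t) + 9)
K′′′(t) = (-24*e^(2*t) + 72*e^(t))/(e^(3*t) + 9*e^(2*t) + 27*e^(t) + 27)
K′′′′(t) = (24*e^(3*t) - 288*e^(2*t) + 216*e^(t))/(e^(4*t) + 12*e^(3*t) + 54*e^(2*t) + 108*e^(t) + 81)

κ_4 = K′′′′(0) = -3/16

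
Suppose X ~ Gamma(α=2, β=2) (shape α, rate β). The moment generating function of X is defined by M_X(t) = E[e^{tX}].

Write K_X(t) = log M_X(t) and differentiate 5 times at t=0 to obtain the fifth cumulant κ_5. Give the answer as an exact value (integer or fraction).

M_X(t) = 4/(2 - t)^2
K_X(t) = log M_X(t) = -2*log(2 - t) + 2*log(2)
K′(t) = -2/(t - 2)
K′′(t) = 2/(t^2 - 4*t + 4)
K′′′(t) = -4/(t^3 - 6*t^2 + 12*t - 8)
K′′′′(t) = 12/(t^4 - 8*t^3 + 24*t^2 - 32*t + 16)
K′′′′′(t) = -48/(t^5 - 10*t^4 + 40*t^3 - 80*t^2 + 80*t - 32)

κ_5 = K′′′′′(0) = 3/2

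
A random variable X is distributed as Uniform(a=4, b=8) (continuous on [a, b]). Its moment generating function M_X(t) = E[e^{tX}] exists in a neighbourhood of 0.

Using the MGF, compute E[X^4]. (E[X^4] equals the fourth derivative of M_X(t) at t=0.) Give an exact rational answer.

M_X(t) = (e^(8*t) - e^(4*t))/(4*t)

E[X^4] = D^4[M](0) = 7936/5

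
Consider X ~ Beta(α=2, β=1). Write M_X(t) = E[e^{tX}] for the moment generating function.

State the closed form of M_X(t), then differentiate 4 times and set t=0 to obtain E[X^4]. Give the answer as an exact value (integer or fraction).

M_X(t) = ₁F₁(2; 3; t)
dM/dt = 2*₁F₁(3; 4; t)/3
d^2M/dt^2 = ₁F₁(4; 5; t)/2
d^3M/dt^3 = 2*₁F₁(5; 6; t)/5
d^4M/dt^4 = ₁F₁(6; 7; t)/3

E[X^4] = d^4M/dt^4 |_{t=0} = 1/3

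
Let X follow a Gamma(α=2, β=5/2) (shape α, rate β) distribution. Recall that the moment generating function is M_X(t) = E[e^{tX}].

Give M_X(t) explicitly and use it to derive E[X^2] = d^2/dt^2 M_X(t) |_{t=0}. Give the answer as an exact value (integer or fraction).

E[X^2] = M^(2)(0) = 24/25

M_X(t) = 25/(4*(5/2 - t)^2)
M^(2)(t) = 600/(16*t^4 - 160*t^3 + 600*t^2 - 1000*t + 625)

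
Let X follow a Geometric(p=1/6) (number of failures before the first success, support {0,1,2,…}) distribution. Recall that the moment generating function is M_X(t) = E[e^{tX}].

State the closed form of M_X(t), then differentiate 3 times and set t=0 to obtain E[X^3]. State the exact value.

E[X^3] = M^(3)(0) = 905

M_X(t) = 1/(6*(1 - 5*e^(t)/6))
M^(3)(t) = (125*e^(3*t) + 600*e^(2*t) + 180*e^(t))/(625*e^(4*t) - 3000*e^(3*t) + 5400*e^(2*t) - 4320*e^(t) + 1296)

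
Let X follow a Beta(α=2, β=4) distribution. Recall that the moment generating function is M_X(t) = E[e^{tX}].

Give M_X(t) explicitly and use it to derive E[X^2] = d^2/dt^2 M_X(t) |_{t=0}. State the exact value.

E[X^2] = D^2[M](0) = 1/7

M_X(t) = ₁F₁(2; 6; t)
D^2[M](t) = ₁F₁(4; 8; t)/7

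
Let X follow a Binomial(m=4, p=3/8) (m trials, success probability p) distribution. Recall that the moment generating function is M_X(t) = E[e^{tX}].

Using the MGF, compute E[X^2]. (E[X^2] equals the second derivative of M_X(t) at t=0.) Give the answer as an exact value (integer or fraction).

E[X^2] = d^2M/dt^2 |_{t=0} = 51/16

M_X(t) = (3*e^(t)/8 + 5/8)^4
dM/dt = 81*e^(4*t)/1024 + 405*e^(3*t)/1024 + 675*e^(2*t)/1024 + 375*e^(t)/1024
d^2M/dt^2 = 81*e^(4*t)/256 + 1215*e^(3*t)/1024 + 675*e^(2*t)/512 + 375*e^(t)/1024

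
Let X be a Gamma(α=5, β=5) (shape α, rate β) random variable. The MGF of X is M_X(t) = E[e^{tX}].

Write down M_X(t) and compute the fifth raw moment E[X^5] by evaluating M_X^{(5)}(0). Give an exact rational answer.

M_X(t) = 3125/(5 - t)^5
M′(t) = 15625/(t^6 - 30*t^5 + 375*t^4 - 2500*t^3 + 9375*t^2 - 18750*t + 15625)
M′′(t) = -93750/(t^7 - 35*t^6 + 525*t^5 - 4375*t^4 + 21875*t^3 - 65625*t^2 + 109375*t - 78125)
M′′′(t) = 656250/(t^8 - 40*t^7 + 700*t^6 - 7000*t^5 + 43750*t^4 - 175000*t^3 + 437500*t^2 - 625000*t + 390625)
M′′′′(t) = -5250000/(t^9 - 45*t^8 + 900*t^7 - 10500*t^6 + 78750*t^5 - 393750*t^4 + 1312500*t^3 - 2812500*t^2 + 3515625*t - 1953125)
M′′′′′(t) = 47250000/(t^10 - 50*t^9 + 1125*t^8 - 15000*t^7 + 131250*t^6 - 787500*t^5 + 3281250*t^4 - 9375000*t^3 + 17578125*t^2 - 19531250*t + 9765625)

E[X^5] = M′′′′′(0) = 3024/625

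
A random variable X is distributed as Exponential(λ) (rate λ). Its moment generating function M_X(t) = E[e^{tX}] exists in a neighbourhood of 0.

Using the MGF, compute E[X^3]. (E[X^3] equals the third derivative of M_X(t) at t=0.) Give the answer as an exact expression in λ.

E[X^3] = d^3M/dt^3 |_{t=0} = 6/λ^3

M_X(t) = λ/(λ - t)
dM/dt = λ/(λ^2 - 2*λ*t + t^2)
d^2M/dt^2 = -2*λ/(-λ^3 + 3*λ^2*t - 3*λ*t^2 + t^3)
d^3M/dt^3 = 6*λ/(λ^4 - 4*λ^3*t + 6*λ^2*t^2 - 4*λ*t^3 + t^4)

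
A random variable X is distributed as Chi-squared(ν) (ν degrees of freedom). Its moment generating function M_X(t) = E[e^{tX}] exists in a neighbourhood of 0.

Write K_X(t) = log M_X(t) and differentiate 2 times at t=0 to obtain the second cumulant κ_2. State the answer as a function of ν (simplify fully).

M_X(t) = (1 - 2*t)^(-ν/2)
K_X(t) = log M_X(t) = -ν*log(1 - 2*t)/2
dK/dt = -ν/(2*t - 1)
d^2K/dt^2 = 2*ν/(4*t^2 - 4*t + 1)

κ_2 = d^2K/dt^2 |_{t=0} = 2*ν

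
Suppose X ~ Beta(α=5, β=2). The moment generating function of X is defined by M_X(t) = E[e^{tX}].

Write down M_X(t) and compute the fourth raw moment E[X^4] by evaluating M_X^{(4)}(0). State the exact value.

E[X^4] = d^4M/dt^4 |_{t=0} = 1/3

M_X(t) = ₁F₁(5; 7; t)
dM/dt = 5*₁F₁(6; 8; t)/7
d^2M/dt^2 = 15*₁F₁(7; 9; t)/28
d^3M/dt^3 = 5*₁F₁(8; 10; t)/12
d^4M/dt^4 = ₁F₁(9; 11; t)/3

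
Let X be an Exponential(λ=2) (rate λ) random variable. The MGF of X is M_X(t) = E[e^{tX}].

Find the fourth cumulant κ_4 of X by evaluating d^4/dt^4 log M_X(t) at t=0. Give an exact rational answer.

κ_4 = K^(4)(0) = 3/8

M_X(t) = 2/(2 - t)
K_X(t) = log M_X(t) = -log(2 - t) + log(2)
K^(4)(t) = 6/(t^4 - 8*t^3 + 24*t^2 - 32*t + 16)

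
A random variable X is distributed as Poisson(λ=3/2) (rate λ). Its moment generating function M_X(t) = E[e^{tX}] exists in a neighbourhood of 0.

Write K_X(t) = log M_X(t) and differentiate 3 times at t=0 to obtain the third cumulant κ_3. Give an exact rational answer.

M_X(t) = e^(3*e^(t)/2 - 3/2)
K_X(t) = log M_X(t) = 3*e^(t)/2 - 3/2
dK/dt = 3*e^(t)/2
d^2K/dt^2 = 3*e^(t)/2
d^3K/dt^3 = 3*e^(t)/2

κ_3 = d^3K/dt^3 |_{t=0} = 3/2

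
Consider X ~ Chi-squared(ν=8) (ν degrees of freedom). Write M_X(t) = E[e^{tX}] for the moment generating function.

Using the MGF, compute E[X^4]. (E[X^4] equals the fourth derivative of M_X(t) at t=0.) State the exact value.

E[X^4] = d^4M/dt^4 |_{t=0} = 13440

M_X(t) = (1 - 2*t)^(-4)
dM/dt = -8/(32*t^5 - 80*t^4 + 80*t^3 - 40*t^2 + 10*t - 1)
d^2M/dt^2 = 80/(64*t^6 - 192*t^5 + 240*t^4 - 160*t^3 + 60*t^2 - 12*t + 1)
d^3M/dt^3 = -960/(128*t^7 - 448*t^6 + 672*t^5 - 560*t^4 + 280*t^3 - 84*t^2 + 14*t - 1)
d^4M/dt^4 = 13440/(256*t^8 - 1024*t^7 + 1792*t^6 - 1792*t^5 + 1120*t^4 - 448*t^3 + 112*t^2 - 16*t + 1)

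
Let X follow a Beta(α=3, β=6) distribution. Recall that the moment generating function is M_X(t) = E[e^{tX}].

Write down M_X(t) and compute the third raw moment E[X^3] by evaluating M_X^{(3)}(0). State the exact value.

E[X^3] = d^3M/dt^3 |_{t=0} = 2/33

M_X(t) = ₁F₁(3; 9; t)
dM/dt = ₁F₁(4; 10; t)/3
d^2M/dt^2 = 2*₁F₁(5; 11; t)/15
d^3M/dt^3 = 2*₁F₁(6; 12; t)/33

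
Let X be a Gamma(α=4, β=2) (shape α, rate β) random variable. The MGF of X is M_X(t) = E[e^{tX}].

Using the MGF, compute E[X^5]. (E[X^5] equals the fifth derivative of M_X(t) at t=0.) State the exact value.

E[X^5] = M^(5)(0) = 210

M_X(t) = 16/(2 - t)^4
M^(5)(t) = -107520/(t^9 - 18*t^8 + 144*t^7 - 672*t^6 + 2016*t^5 - 4032*t^4 + 5376*t^3 - 4608*t^2 + 2304*t - 512)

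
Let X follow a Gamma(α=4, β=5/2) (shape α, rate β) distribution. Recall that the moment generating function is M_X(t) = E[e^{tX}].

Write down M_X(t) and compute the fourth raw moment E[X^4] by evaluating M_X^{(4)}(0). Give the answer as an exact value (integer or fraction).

M_X(t) = 625/(16*(5/2 - t)^4)
M′(t) = -5000/(32*t^5 - 400*t^4 + 2000*t^3 - 5000*t^2 + 6250*t - 3125)
M′′(t) = 50000/(64*t^6 - 960*t^5 + 6000*t^4 - 20000*t^3 + 37500*t^2 - 37500*t + 15625)
M′′′(t) = -600000/(128*t^7 - 2240*t^6 + 16800*t^5 - 70000*t^4 + 175000*t^3 - 262500*t^2 + 218750*t - 78125)
M′′′′(t) = 8400000/(256*t^8 - 5120*t^7 + 44800*t^6 - 224000*t^5 + 700000*t^4 - 1400000*t^3 + 1750000*t^2 - 1250000*t + 390625)

E[X^4] = M′′′′(0) = 2688/125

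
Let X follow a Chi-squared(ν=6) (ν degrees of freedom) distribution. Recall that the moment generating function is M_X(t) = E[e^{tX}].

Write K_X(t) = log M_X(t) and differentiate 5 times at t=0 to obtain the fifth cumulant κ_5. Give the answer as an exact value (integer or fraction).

M_X(t) = (1 - 2*t)^(-3)
K_X(t) = log M_X(t) = -3*log(1 - 2*t)
K^(5)(t) = -2304/(32*t^5 - 80*t^4 + 80*t^3 - 40*t^2 + 10*t - 1)

κ_5 = K^(5)(0) = 2304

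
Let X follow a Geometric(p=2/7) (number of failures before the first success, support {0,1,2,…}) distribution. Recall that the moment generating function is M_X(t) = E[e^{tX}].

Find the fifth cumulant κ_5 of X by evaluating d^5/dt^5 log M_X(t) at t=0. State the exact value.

κ_5 = d^5K/dt^5 |_{t=0} = 5565

M_X(t) = 2/(7*(1 - 5*e^(t)/7))
K_X(t) = log M_X(t) = -log(1 - 5*e^(t)/7) - log(7) + log(2)
dK/dt = -5*e^(t)/(5*e^(t) - 7)
d^2K/dt^2 = 35*e^(t)/(25*e^(2*t) - 70*e^(t) + 49)
d^3K/dt^3 = (-175*e^(2*t) - 245*e^(t))/(125*e^(3*t) - 525*e^(2*t) + 735*e^(t) - 343)
d^4K/dt^4 = (875*e^(3*t) + 4900*e^(2*t) + 1715*e^(t))/(625*e^(4*t) - 3500*e^(3*t) + 7350*e^(2*t) - 6860*e^(t) + 2401)
d^5K/dt^5 = (-4375*e^(4*t) - 67375*e^(3*t) - 94325*e^(2*t) - 12005*e^(t))/(3125*e^(5*t) - 21875*e^(4*t) + 61250*e^(3*t) - 85750*e^(2*t) + 60025*e^(t) - 16807)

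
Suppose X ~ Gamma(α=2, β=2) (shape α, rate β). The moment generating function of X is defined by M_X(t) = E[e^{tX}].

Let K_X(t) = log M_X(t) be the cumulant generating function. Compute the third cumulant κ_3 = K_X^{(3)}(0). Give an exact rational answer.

M_X(t) = 4/(2 - t)^2
K_X(t) = log M_X(t) = -2*log(2 - t) + 2*log(2)
D^3[K](t) = -4/(t^3 - 6*t^2 + 12*t - 8)

κ_3 = D^3[K](0) = 1/2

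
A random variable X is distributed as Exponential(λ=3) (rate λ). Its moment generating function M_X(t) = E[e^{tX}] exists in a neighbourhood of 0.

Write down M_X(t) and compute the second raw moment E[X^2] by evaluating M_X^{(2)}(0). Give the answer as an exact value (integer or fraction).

M_X(t) = 3/(3 - t)
dM/dt = 3/(t^2 - 6*t + 9)
d^2M/dt^2 = -6/(t^3 - 9*t^2 + 27*t - 27)

E[X^2] = d^2M/dt^2 |_{t=0} = 2/9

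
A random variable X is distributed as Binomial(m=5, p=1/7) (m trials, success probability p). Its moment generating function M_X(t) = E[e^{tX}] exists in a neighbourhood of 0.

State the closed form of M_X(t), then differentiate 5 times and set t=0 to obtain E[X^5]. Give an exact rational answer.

E[X^5] = M′′′′′(0) = 196925/16807

M_X(t) = (e^(t)/7 + 6/7)^5
M′(t) = 5*e^(5*t)/16807 + 120*e^(4*t)/16807 + 1080*e^(3*t)/16807 + 4320*e^(2*t)/16807 + 6480*e^(t)/16807
M′′(t) = 25*e^(5*t)/16807 + 480*e^(4*t)/16807 + 3240*e^(3*t)/16807 + 8640*e^(2*t)/16807 + 6480*e^(t)/16807
M′′′(t) = 125*e^(5*t)/16807 + 1920*e^(4*t)/16807 + 9720*e^(3*t)/16807 + 17280*e^(2*t)/16807 + 6480*e^(t)/16807
M′′′′(t) = 625*e^(5*t)/16807 + 7680*e^(4*t)/16807 + 29160*e^(3*t)/16807 + 34560*e^(2*t)/16807 + 6480*e^(t)/16807
M′′′′′(t) = 3125*e^(5*t)/16807 + 30720*e^(4*t)/16807 + 87480*e^(3*t)/16807 + 69120*e^(2*t)/16807 + 6480*e^(t)/16807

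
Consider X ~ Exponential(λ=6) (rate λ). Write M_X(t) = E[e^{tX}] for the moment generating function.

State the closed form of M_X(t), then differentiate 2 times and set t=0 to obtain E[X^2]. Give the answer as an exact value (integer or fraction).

E[X^2] = D^2[M](0) = 1/18

M_X(t) = 6/(6 - t)
D^2[M](t) = -12/(t^3 - 18*t^2 + 108*t - 216)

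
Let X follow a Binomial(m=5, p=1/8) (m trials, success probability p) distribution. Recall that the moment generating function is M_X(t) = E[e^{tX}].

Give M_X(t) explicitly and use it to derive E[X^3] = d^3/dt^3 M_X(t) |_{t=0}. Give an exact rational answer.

M_X(t) = (e^(t)/8 + 7/8)^5
D^3[M](t) = 125*e^(5*t)/32768 + 35*e^(4*t)/512 + 6615*e^(3*t)/16384 + 1715*e^(2*t)/2048 + 12005*e^(t)/32768

E[X^3] = D^3[M](0) = 215/128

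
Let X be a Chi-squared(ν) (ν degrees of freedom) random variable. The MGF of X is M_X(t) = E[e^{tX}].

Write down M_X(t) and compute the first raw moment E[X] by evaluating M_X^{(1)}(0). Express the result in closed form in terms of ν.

M_X(t) = (1 - 2*t)^(-ν/2)
D[M](t) = -ν/(2*t*(1 - 2*t)^(ν/2) - (1 - 2*t)^(ν/2))

E[X] = D[M](0) = ν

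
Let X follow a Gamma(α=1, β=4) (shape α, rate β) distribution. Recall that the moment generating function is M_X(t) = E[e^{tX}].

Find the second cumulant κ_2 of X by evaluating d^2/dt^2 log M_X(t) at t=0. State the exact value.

M_X(t) = 4/(4 - t)
K_X(t) = log M_X(t) = -log(4 - t) + 2*log(2)
dK/dt = -1/(t - 4)
d^2K/dt^2 = 1/(t^2 - 8*t + 16)

κ_2 = d^2K/dt^2 |_{t=0} = 1/16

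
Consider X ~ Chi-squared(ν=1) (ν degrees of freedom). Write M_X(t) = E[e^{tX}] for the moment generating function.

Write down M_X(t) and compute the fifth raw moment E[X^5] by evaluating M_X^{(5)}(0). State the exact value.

E[X^5] = D^5[M](0) = 945

M_X(t) = 1/√(1 - 2*t)
D^5[M](t) = -945/(32*t^5*√(1 - 2*t) - 80*t^4*√(1 - 2*t) + 80*t^3*√(1 - 2*t) - 40*t^2*√(1 - 2*t) + 10*t*√(1 - 2*t) - √(1 - 2*t))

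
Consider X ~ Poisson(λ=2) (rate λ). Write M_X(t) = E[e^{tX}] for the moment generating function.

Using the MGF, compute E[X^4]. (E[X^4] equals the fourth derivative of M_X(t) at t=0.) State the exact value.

M_X(t) = e^(2*e^(t) - 2)
dM/dt = 2*e^(-2)*e^(t)*e^(2*e^(t))
d^2M/dt^2 = (4*e^(2*t)*e^(2*e^(t)) + 2*e^(t)*e^(2*e^(t)))*e^(-2)
d^3M/dt^3 = (8*e^(3*t)*e^(2*e^(t)) + 12*e^(2*t)*e^(2*e^(t)) + 2*e^(t)*e^(2*e^(t)))*e^(-2)
d^4M/dt^4 = (16*e^(4*t)*e^(2*e^(t)) + 48*e^(3*t)*e^(2*e^(t)) + 28*e^(2*t)*e^(2*e^(t)) + 2*e^(t)*e^(2*e^(t)))*e^(-2)

E[X^4] = d^4M/dt^4 |_{t=0} = 94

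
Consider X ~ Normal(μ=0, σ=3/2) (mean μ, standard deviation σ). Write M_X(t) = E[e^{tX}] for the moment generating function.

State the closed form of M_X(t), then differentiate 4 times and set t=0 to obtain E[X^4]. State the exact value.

E[X^4] = M′′′′(0) = 243/16

M_X(t) = e^(9*t^2/8)
M′(t) = 9*t*e^(9*t^2/8)/4
M′′(t) = 81*t^2*e^(9*t^2/8)/16 + 9*e^(9*t^2/8)/4
M′′′(t) = 729*t^3*e^(9*t^2/8)/64 + 243*t*e^(9*t^2/8)/16
M′′′′(t) = 6561*t^4*e^(9*t^2/8)/256 + 2187*t^2*e^(9*t^2/8)/32 + 243*e^(9*t^2/8)/16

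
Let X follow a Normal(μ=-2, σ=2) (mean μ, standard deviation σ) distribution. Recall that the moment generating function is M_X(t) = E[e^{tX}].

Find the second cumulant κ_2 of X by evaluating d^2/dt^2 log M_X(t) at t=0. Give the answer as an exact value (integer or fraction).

M_X(t) = e^(2*t^2 - 2*t)
K_X(t) = log M_X(t) = 2*t^2 - 2*t
K′(t) = 4*t - 2
K′′(t) = 4

κ_2 = K′′(0) = 4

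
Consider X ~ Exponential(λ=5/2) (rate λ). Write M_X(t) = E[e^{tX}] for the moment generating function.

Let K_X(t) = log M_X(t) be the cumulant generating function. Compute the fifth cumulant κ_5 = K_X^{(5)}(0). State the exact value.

M_X(t) = 5/(2*(5/2 - t))
K_X(t) = log M_X(t) = -log(5/2 - t) - log(2) + log(5)
D^5[K](t) = -768/(32*t^5 - 400*t^4 + 2000*t^3 - 5000*t^2 + 6250*t - 3125)

κ_5 = D^5[K](0) = 768/3125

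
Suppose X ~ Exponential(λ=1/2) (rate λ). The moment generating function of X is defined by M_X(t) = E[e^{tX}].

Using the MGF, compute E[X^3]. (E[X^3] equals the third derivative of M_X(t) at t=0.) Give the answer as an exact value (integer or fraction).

E[X^3] = M^(3)(0) = 48

M_X(t) = 1/(2*(1/2 - t))
M^(3)(t) = 48/(16*t^4 - 32*t^3 + 24*t^2 - 8*t + 1)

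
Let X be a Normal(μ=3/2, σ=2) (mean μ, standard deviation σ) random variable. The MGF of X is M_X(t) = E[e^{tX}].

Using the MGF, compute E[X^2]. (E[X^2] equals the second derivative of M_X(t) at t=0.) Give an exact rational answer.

M_X(t) = e^(2*t^2 + 3*t/2)
M′(t) = 4*t*e^(3*t/2)*e^(2*t^2) + 3*e^(3*t/2)*e^(2*t^2)/2
M′′(t) = 16*t^2*e^(3*t/2)*e^(2*t^2) + 12*t*e^(3*t/2)*e^(2*t^2) + 25*e^(3*t/2)*e^(2*t^2)/4

E[X^2] = M′′(0) = 25/4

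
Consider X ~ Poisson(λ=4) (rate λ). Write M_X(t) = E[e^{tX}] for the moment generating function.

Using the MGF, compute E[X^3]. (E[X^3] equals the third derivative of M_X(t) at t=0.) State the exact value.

E[X^3] = D^3[M](0) = 116

M_X(t) = e^(4*e^(t) - 4)
D^3[M](t) = (64*e^(3*t)*e^(4*e^(t)) + 48*e^(2*t)*e^(4*e^(t)) + 4*e^(t)*e^(4*e^(t)))*e^(-4)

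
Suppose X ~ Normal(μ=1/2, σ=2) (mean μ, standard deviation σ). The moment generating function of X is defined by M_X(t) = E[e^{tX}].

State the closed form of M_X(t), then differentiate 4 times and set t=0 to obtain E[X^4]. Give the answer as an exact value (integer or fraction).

E[X^4] = d^4M/dt^4 |_{t=0} = 865/16

M_X(t) = e^(2*t^2 + t/2)
dM/dt = 4*t*e^(t/2)*e^(2*t^2) + e^(t/2)*e^(2*t^2)/2
d^2M/dt^2 = 16*t^2*e^(t/2)*e^(2*t^2) + 4*t*e^(t/2)*e^(2*t^2) + 17*e^(t/2)*e^(2*t^2)/4
d^3M/dt^3 = 64*t^3*e^(t/2)*e^(2*t^2) + 24*t^2*e^(t/2)*e^(2*t^2) + 51*t*e^(t/2)*e^(2*t^2) + 49*e^(t/2)*e^(2*t^2)/8
d^4M/dt^4 = 256*t^4*e^(t/2)*e^(2*t^2) + 128*t^3*e^(t/2)*e^(2*t^2) + 408*t^2*e^(t/2)*e^(2*t^2) + 98*t*e^(t/2)*e^(2*t^2) + 865*e^(t/2)*e^(2*t^2)/16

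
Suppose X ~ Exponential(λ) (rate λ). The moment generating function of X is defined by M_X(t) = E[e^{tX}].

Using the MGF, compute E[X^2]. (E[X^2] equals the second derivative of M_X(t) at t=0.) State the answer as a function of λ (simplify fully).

M_X(t) = λ/(λ - t)
dM/dt = λ/(λ^2 - 2*λ*t + t^2)
d^2M/dt^2 = -2*λ/(-λ^3 + 3*λ^2*t - 3*λ*t^2 + t^3)

E[X^2] = d^2M/dt^2 |_{t=0} = 2/λ^2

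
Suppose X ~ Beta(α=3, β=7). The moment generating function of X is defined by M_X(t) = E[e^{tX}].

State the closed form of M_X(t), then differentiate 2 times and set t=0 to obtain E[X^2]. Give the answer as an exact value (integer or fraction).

E[X^2] = M′′(0) = 6/55

M_X(t) = ₁F₁(3; 10; t)
M′(t) = 3*₁F₁(4; 11; t)/10
M′′(t) = 6*₁F₁(5; 12; t)/55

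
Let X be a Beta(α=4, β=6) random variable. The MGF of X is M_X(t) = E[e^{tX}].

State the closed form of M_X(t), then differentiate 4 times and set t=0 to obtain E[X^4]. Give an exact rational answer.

E[X^4] = M^(4)(0) = 7/143

M_X(t) = ₁F₁(4; 10; t)
M^(4)(t) = 7*₁F₁(8; 14; t)/143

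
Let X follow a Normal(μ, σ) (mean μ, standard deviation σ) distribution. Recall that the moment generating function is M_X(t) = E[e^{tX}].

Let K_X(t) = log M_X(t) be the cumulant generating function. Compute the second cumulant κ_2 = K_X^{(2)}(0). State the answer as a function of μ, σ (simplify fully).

M_X(t) = e^(μ*t + σ^2*t^2/2)
K_X(t) = log M_X(t) = μ*t + σ^2*t^2/2
dK/dt = μ + σ^2*t
d^2K/dt^2 = σ^2

κ_2 = d^2K/dt^2 |_{t=0} = σ^2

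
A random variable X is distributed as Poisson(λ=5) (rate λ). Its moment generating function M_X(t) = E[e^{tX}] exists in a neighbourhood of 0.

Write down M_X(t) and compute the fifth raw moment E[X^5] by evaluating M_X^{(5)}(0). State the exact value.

E[X^5] = d^5M/dt^5 |_{t=0} = 12880

M_X(t) = e^(5*e^(t) - 5)
dM/dt = 5*e^(-5)*e^(t)*e^(5*e^(t))
d^2M/dt^2 = (25*e^(2*t)*e^(5*e^(t)) + 5*e^(t)*e^(5*e^(t)))*e^(-5)
d^3M/dt^3 = (125*e^(3*t)*e^(5*e^(t)) + 75*e^(2*t)*e^(5*e^(t)) + 5*e^(t)*e^(5*e^(t)))*e^(-5)
d^4M/dt^4 = (625*e^(4*t)*e^(5*e^(t)) + 750*e^(3*t)*e^(5*e^(t)) + 175*e^(2*t)*e^(5*e^(t)) + 5*e^(t)*e^(5*e^(t)))*e^(-5)
d^5M/dt^5 = (3125*e^(5*t)*e^(5*e^(t)) + 6250*e^(4*t)*e^(5*e^(t)) + 3125*e^(3*t)*e^(5*e^(t)) + 375*e^(2*t)*e^(5*e^(t)) + 5*e^(t)*e^(5*e^(t)))*e^(-5)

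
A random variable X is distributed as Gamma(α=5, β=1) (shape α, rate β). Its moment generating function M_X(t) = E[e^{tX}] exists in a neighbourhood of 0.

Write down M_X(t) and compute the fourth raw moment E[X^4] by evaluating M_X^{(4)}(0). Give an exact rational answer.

M_X(t) = (1 - t)^(-5)
M′(t) = 5/(t^6 - 6*t^5 + 15*t^4 - 20*t^3 + 15*t^2 - 6*t + 1)
M′′(t) = -30/(t^7 - 7*t^6 + 21*t^5 - 35*t^4 + 35*t^3 - 21*t^2 + 7*t - 1)
M′′′(t) = 210/(t^8 - 8*t^7 + 28*t^6 - 56*t^5 + 70*t^4 - 56*t^3 + 28*t^2 - 8*t + 1)
M′′′′(t) = -1680/(t^9 - 9*t^8 + 36*t^7 - 84*t^6 + 126*t^5 - 126*t^4 + 84*t^3 - 36*t^2 + 9*t - 1)

E[X^4] = M′′′′(0) = 1680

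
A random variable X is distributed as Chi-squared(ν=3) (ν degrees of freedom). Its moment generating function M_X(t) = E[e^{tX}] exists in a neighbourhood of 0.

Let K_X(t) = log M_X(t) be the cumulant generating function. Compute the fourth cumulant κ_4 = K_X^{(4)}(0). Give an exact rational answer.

κ_4 = K′′′′(0) = 144

M_X(t) = (1 - 2*t)^(-3/2)
K_X(t) = log M_X(t) = -3*log(1 - 2*t)/2
K′(t) = -3/(2*t - 1)
K′′(t) = 6/(4*t^2 - 4*t + 1)
K′′′(t) = -24/(8*t^3 - 12*t^2 + 6*t - 1)
K′′′′(t) = 144/(16*t^4 - 32*t^3 + 24*t^2 - 8*t + 1)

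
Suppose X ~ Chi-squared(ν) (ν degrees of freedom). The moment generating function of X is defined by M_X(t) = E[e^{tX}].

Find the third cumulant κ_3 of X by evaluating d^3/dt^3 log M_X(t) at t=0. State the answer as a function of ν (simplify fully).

M_X(t) = (1 - 2*t)^(-ν/2)
K_X(t) = log M_X(t) = -ν*log(1 - 2*t)/2
dK/dt = -ν/(2*t - 1)
d^2K/dt^2 = 2*ν/(4*t^2 - 4*t + 1)
d^3K/dt^3 = -8*ν/(8*t^3 - 12*t^2 + 6*t - 1)

κ_3 = d^3K/dt^3 |_{t=0} = 8*ν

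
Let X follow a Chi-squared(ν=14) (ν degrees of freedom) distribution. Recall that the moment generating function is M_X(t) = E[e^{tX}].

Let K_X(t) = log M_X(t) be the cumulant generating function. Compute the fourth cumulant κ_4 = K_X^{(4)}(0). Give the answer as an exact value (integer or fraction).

M_X(t) = (1 - 2*t)^(-7)
K_X(t) = log M_X(t) = -7*log(1 - 2*t)
K′(t) = -14/(2*t - 1)
K′′(t) = 28/(4*t^2 - 4*t + 1)
K′′′(t) = -112/(8*t^3 - 12*t^2 + 6*t - 1)
K′′′′(t) = 672/(16*t^4 - 32*t^3 + 24*t^2 - 8*t + 1)

κ_4 = K′′′′(0) = 672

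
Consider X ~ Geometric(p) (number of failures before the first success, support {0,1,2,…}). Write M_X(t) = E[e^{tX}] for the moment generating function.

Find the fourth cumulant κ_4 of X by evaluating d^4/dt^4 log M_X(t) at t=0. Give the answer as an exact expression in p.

M_X(t) = p/(-(1 - p)*e^(t) + 1)
K_X(t) = log M_X(t) = log(p) - log(-(1 - p)*e^(t) + 1)
dK/dt = (-p*e^(t) + e^(t))/(p*e^(t) - e^(t) + 1)
d^2K/dt^2 = (-p*e^(t) + e^(t))/(p^2*e^(2*t) - 2*p*e^(2*t) + 2*p*e^(t) + e^(2*t) - 2*e^(t) + 1)

κ_4 = d^4K/dt^4 |_{t=0} = (-p^3 + 7*p^2 - 12*p + 6)/p^4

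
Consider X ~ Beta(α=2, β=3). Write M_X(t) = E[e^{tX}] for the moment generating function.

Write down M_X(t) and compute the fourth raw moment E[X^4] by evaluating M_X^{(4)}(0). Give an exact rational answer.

M_X(t) = ₁F₁(2; 5; t)
dM/dt = 2*₁F₁(3; 6; t)/5
d^2M/dt^2 = ₁F₁(4; 7; t)/5
d^3M/dt^3 = 4*₁F₁(5; 8; t)/35
d^4M/dt^4 = ₁F₁(6; 9; t)/14

E[X^4] = d^4M/dt^4 |_{t=0} = 1/14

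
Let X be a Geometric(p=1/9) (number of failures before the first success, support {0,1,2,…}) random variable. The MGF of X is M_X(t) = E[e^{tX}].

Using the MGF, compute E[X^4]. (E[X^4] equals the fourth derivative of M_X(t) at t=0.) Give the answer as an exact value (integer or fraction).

E[X^4] = D^4[M](0) = 117640

M_X(t) = 1/(9*(1 - 8*e^(t)/9))
D^4[M](t) = (-4096*e^(4*t) - 50688*e^(3*t) - 57024*e^(2*t) - 5832*e^(t))/(32768*e^(5*t) - 184320*e^(4*t) + 414720*e^(3*t) - 466560*e^(2*t) + 262440*e^(t) - 59049)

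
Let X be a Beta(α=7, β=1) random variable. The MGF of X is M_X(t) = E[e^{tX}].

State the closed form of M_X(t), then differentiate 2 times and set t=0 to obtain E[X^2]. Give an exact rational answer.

E[X^2] = D^2[M](0) = 7/9

M_X(t) = ₁F₁(7; 8; t)
D^2[M](t) = 7*₁F₁(9; 10; t)/9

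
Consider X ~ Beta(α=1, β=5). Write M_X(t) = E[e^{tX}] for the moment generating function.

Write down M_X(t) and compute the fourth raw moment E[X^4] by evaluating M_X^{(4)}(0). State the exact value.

E[X^4] = D^4[M](0) = 1/126

M_X(t) = ₁F₁(1; 6; t)
D^4[M](t) = ₁F₁(5; 10; t)/126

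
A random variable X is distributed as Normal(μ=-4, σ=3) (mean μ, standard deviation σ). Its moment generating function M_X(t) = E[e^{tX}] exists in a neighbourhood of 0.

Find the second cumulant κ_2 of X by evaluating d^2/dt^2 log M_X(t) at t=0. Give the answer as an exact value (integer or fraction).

κ_2 = K^(2)(0) = 9

M_X(t) = e^(9*t^2/2 - 4*t)
K_X(t) = log M_X(t) = 9*t^2/2 - 4*t
K^(2)(t) = 9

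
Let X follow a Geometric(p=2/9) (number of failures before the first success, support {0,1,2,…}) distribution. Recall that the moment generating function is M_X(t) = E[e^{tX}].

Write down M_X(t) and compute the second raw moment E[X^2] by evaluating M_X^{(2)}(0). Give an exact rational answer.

E[X^2] = M^(2)(0) = 28

M_X(t) = 2/(9*(1 - 7*e^(t)/9))
M^(2)(t) = (-98*e^(2*t) - 126*e^(t))/(343*e^(3*t) - 1323*e^(2*t) + 1701*e^(t) - 729)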